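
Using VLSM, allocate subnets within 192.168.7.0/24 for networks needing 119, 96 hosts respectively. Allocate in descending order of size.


119 hosts -> /25 (126 usable): 192.168.7.0/25
96 hosts -> /25 (126 usable): 192.168.7.128/25
Allocation: 192.168.7.0/25 (119 hosts, 126 usable); 192.168.7.128/25 (96 hosts, 126 usable)


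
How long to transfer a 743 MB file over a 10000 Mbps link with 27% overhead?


Effective throughput = 10000 * (1 - 27/100) = 7300 Mbps
File size in Mb = 743 * 8 = 5944 Mb
Time = 5944 / 7300
Time = 0.8142 seconds


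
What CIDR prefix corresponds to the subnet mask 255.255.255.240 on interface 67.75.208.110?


Binary: 11111111.11111111.11111111.11110000
Count leading 1s
Prefix: /28


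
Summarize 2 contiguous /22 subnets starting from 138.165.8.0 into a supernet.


Original prefix: /22
Number of subnets: 2 = 2^1
New prefix = 22 - 1 = 21
Supernet: 138.165.8.0/21


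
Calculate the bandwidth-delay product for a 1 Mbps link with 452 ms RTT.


BDP = bandwidth * RTT
= 1 Mbps * 452 ms
= 1 * 1e6 * 452 / 1000 bits
= 452000 bits
= 56500 bytes
= 55.1758 KB
BDP = 452000 bits (56500 bytes)


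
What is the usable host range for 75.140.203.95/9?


Network: 75.128.0.0
Broadcast: 75.255.255.255
First usable = network + 1
Last usable = broadcast - 1
Range: 75.128.0.1 to 75.255.255.254


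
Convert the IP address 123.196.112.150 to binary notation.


123 = 01111011
196 = 11000100
112 = 01110000
150 = 10010110
Binary: 01111011.11000100.01110000.10010110


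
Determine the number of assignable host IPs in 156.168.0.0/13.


Host bits = 32 - 13 = 19
Total addresses = 2^19 = 524288
Usable = total - 2 (network and broadcast)
Usable hosts: 524286


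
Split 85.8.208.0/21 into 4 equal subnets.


New prefix = 21 + 2 = 23
Each subnet has 512 addresses
  85.8.208.0/23
  85.8.210.0/23
  85.8.212.0/23
  85.8.214.0/23
Subnets: 85.8.208.0/23, 85.8.210.0/23, 85.8.212.0/23, 85.8.214.0/23


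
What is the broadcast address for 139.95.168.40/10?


Network: 139.64.0.0/10
Host bits = 22
Set all host bits to 1:
Broadcast: 139.127.255.255


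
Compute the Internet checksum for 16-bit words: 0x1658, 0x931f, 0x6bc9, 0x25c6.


Sum all words (with carry folding):
+ 0x1658 = 0x1658
+ 0x931f = 0xa977
+ 0x6bc9 = 0x1541
+ 0x25c6 = 0x3b07
One's complement: ~0x3b07
Checksum = 0xc4f8


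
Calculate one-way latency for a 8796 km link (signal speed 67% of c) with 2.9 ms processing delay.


Speed = 0.67 * 3e5 km/s = 201000 km/s
Propagation delay = 8796 / 201000 = 0.0438 s = 43.7612 ms
Processing delay = 2.9 ms
Total one-way latency = 46.6612 ms


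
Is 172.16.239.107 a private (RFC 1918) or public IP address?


RFC 1918 private ranges:
  10.0.0.0/8 (10.0.0.0 - 10.255.255.255)
  172.16.0.0/12 (172.16.0.0 - 172.31.255.255)
  192.168.0.0/16 (192.168.0.0 - 192.168.255.255)
Private (in 172.16.0.0/12)


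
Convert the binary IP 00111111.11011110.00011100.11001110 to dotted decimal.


00111111 = 63
11011110 = 222
00011100 = 28
11001110 = 206
IP: 63.222.28.206


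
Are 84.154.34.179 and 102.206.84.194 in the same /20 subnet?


Mask: 255.255.240.0
84.154.34.179 AND mask = 84.154.32.0
102.206.84.194 AND mask = 102.206.80.0
No, different subnets (84.154.32.0 vs 102.206.80.0)


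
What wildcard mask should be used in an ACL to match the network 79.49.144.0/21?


Subnet mask: 255.255.248.0
Wildcard = 255.255.255.255 - subnet mask
255 - 255 = 0
255 - 255 = 0
255 - 248 = 7
255 - 0 = 255
Wildcard: 0.0.7.255


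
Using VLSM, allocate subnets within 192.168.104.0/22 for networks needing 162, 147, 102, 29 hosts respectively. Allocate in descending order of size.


162 hosts -> /24 (254 usable): 192.168.104.0/24
147 hosts -> /24 (254 usable): 192.168.105.0/24
102 hosts -> /25 (126 usable): 192.168.106.0/25
29 hosts -> /27 (30 usable): 192.168.106.128/27
Allocation: 192.168.104.0/24 (162 hosts, 254 usable); 192.168.105.0/24 (147 hosts, 254 usable); 192.168.106.0/25 (102 hosts, 126 usable); 192.168.106.128/27 (29 hosts, 30 usable)


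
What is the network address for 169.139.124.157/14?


IP:   10101001.10001011.01111100.10011101
Mask: 11111111.11111100.00000000.00000000
AND operation:
Net:  10101001.10001000.00000000.00000000
Network: 169.136.0.0/14


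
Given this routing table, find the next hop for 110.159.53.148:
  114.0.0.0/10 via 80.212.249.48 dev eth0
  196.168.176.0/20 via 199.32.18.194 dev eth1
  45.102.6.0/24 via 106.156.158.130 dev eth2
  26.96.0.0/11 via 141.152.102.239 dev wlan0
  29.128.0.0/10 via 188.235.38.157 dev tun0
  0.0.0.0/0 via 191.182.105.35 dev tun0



Longest prefix match for 110.159.53.148:
  /10 114.0.0.0: no
  /20 196.168.176.0: no
  /24 45.102.6.0: no
  /11 26.96.0.0: no
  /10 29.128.0.0: no
  /0 0.0.0.0: MATCH
Selected: next-hop 191.182.105.35 via tun0 (matched /0)


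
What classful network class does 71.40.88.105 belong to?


First octet: 71
Binary: 01000111
0xxxxxxx -> Class A (1-126)
Class A, default mask 255.0.0.0 (/8)


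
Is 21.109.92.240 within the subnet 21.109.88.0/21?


Subnet network: 21.109.88.0
Test IP AND mask: 21.109.88.0
Yes, 21.109.92.240 is in 21.109.88.0/21


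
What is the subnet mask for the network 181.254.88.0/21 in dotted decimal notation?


/21 means 21 network bits, 11 host bits
Binary: 11111111111111111111100000000000
Mask: 255.255.248.0


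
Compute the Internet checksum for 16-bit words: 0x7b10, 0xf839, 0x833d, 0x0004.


Sum all words (with carry folding):
+ 0x7b10 = 0x7b10
+ 0xf839 = 0x734a
+ 0x833d = 0xf687
+ 0x0004 = 0xf68b
One's complement: ~0xf68b
Checksum = 0x0974


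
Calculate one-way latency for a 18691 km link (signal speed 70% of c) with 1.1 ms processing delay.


Speed = 0.7 * 3e5 km/s = 210000 km/s
Propagation delay = 18691 / 210000 = 0.089 s = 89.0048 ms
Processing delay = 1.1 ms
Total one-way latency = 90.1048 ms


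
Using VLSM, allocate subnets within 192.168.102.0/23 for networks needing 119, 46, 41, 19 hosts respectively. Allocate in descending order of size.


119 hosts -> /25 (126 usable): 192.168.102.0/25
46 hosts -> /26 (62 usable): 192.168.102.128/26
41 hosts -> /26 (62 usable): 192.168.102.192/26
19 hosts -> /27 (30 usable): 192.168.103.0/27
Allocation: 192.168.102.0/25 (119 hosts, 126 usable); 192.168.102.128/26 (46 hosts, 62 usable); 192.168.102.192/26 (41 hosts, 62 usable); 192.168.103.0/27 (19 hosts, 30 usable)


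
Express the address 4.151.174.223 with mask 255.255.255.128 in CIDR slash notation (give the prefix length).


Binary: 11111111.11111111.11111111.10000000
Count leading 1s
Prefix: /25


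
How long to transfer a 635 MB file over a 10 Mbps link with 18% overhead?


Effective throughput = 10 * (1 - 18/100) = 8.2 Mbps
File size in Mb = 635 * 8 = 5080 Mb
Time = 5080 / 8.2
Time = 619.5122 seconds


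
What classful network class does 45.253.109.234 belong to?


First octet: 45
Binary: 00101101
0xxxxxxx -> Class A (1-126)
Class A, default mask 255.0.0.0 (/8)


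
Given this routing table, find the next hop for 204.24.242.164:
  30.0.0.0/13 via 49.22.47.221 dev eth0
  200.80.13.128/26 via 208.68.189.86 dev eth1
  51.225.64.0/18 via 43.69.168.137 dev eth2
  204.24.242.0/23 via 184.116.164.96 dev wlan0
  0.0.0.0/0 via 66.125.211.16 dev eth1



Longest prefix match for 204.24.242.164:
  /13 30.0.0.0: no
  /26 200.80.13.128: no
  /18 51.225.64.0: no
  /23 204.24.242.0: MATCH
  /0 0.0.0.0: MATCH
Selected: next-hop 184.116.164.96 via wlan0 (matched /23)


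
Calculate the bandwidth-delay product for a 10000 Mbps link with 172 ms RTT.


BDP = bandwidth * RTT
= 10000 Mbps * 172 ms
= 10000 * 1e6 * 172 / 1000 bits
= 1720000000 bits
= 215000000 bytes
= 209960.9375 KB
BDP = 1720000000 bits (215000000 bytes)


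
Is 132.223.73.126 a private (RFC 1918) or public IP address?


RFC 1918 private ranges:
  10.0.0.0/8 (10.0.0.0 - 10.255.255.255)
  172.16.0.0/12 (172.16.0.0 - 172.31.255.255)
  192.168.0.0/16 (192.168.0.0 - 192.168.255.255)
Public (not in any RFC 1918 range)


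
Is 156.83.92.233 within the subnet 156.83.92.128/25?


Subnet network: 156.83.92.128
Test IP AND mask: 156.83.92.128
Yes, 156.83.92.233 is in 156.83.92.128/25


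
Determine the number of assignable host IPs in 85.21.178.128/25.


Host bits = 32 - 25 = 7
Total addresses = 2^7 = 128
Usable = total - 2 (network and broadcast)
Usable hosts: 126


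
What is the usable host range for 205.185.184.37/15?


Network: 205.184.0.0
Broadcast: 205.185.255.255
First usable = network + 1
Last usable = broadcast - 1
Range: 205.184.0.1 to 205.185.255.254


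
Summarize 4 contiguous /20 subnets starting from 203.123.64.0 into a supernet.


Original prefix: /20
Number of subnets: 4 = 2^2
New prefix = 20 - 2 = 18
Supernet: 203.123.64.0/18


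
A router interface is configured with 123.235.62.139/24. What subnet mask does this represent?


/24 means 24 network bits, 8 host bits
Binary: 11111111111111111111111100000000
Mask: 255.255.255.0


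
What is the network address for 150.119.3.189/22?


IP:   10010110.01110111.00000011.10111101
Mask: 11111111.11111111.11111100.00000000
AND operation:
Net:  10010110.01110111.00000000.00000000
Network: 150.119.0.0/22


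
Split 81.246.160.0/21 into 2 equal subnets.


New prefix = 21 + 1 = 22
Each subnet has 1024 addresses
  81.246.160.0/22
  81.246.164.0/22
Subnets: 81.246.160.0/22, 81.246.164.0/22


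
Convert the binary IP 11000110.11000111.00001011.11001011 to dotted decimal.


11000110 = 198
11000111 = 199
00001011 = 11
11001011 = 203
IP: 198.199.11.203


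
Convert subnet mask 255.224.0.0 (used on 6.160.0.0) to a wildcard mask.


Subnet mask: 255.224.0.0
Wildcard = 255.255.255.255 - subnet mask
255 - 255 = 0
255 - 224 = 31
255 - 0 = 255
255 - 0 = 255
Wildcard: 0.31.255.255


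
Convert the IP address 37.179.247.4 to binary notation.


37 = 00100101
179 = 10110011
247 = 11110111
4 = 00000100
Binary: 00100101.10110011.11110111.00000100


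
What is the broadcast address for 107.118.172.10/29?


Network: 107.118.172.8/29
Host bits = 3
Set all host bits to 1:
Broadcast: 107.118.172.15


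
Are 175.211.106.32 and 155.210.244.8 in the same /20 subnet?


Mask: 255.255.240.0
175.211.106.32 AND mask = 175.211.96.0
155.210.244.8 AND mask = 155.210.240.0
No, different subnets (175.211.96.0 vs 155.210.240.0)


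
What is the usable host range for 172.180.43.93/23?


Network: 172.180.42.0
Broadcast: 172.180.43.255
First usable = network + 1
Last usable = broadcast - 1
Range: 172.180.42.1 to 172.180.43.254


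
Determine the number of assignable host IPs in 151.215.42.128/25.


Host bits = 32 - 25 = 7
Total addresses = 2^7 = 128
Usable = total - 2 (network and broadcast)
Usable hosts: 126


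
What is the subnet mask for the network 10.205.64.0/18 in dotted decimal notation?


/18 means 18 network bits, 14 host bits
Binary: 11111111111111111100000000000000
Mask: 255.255.192.0


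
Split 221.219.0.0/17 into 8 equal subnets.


New prefix = 17 + 3 = 20
Each subnet has 4096 addresses
  221.219.0.0/20
  221.219.16.0/20
  221.219.32.0/20
  221.219.48.0/20
  221.219.64.0/20
  221.219.80.0/20
  221.219.96.0/20
  221.219.112.0/20
Subnets: 221.219.0.0/20, 221.219.16.0/20, 221.219.32.0/20, 221.219.48.0/20, 221.219.64.0/20, 221.219.80.0/20, 221.219.96.0/20, 221.219.112.0/20


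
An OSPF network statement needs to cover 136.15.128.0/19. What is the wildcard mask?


Subnet mask: 255.255.224.0
Wildcard = 255.255.255.255 - subnet mask
255 - 255 = 0
255 - 255 = 0
255 - 224 = 31
255 - 0 = 255
Wildcard: 0.0.31.255


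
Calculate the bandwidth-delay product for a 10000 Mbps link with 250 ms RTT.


BDP = bandwidth * RTT
= 10000 Mbps * 250 ms
= 10000 * 1e6 * 250 / 1000 bits
= 2500000000 bits
= 312500000 bytes
= 305175.7812 KB
BDP = 2500000000 bits (312500000 bytes)


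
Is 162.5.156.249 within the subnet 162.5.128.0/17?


Subnet network: 162.5.128.0
Test IP AND mask: 162.5.128.0
Yes, 162.5.156.249 is in 162.5.128.0/17


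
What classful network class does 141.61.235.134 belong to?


First octet: 141
Binary: 10001101
10xxxxxx -> Class B (128-191)
Class B, default mask 255.255.0.0 (/16)


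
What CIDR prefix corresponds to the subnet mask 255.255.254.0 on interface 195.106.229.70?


Binary: 11111111.11111111.11111110.00000000
Count leading 1s
Prefix: /23


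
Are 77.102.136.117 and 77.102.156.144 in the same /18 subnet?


Mask: 255.255.192.0
77.102.136.117 AND mask = 77.102.128.0
77.102.156.144 AND mask = 77.102.128.0
Yes, same subnet (77.102.128.0)


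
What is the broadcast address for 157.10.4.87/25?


Network: 157.10.4.0/25
Host bits = 7
Set all host bits to 1:
Broadcast: 157.10.4.127


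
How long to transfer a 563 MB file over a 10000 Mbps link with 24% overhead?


Effective throughput = 10000 * (1 - 24/100) = 7600 Mbps
File size in Mb = 563 * 8 = 4504 Mb
Time = 4504 / 7600
Time = 0.5926 seconds


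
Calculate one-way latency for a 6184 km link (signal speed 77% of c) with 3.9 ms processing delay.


Speed = 0.77 * 3e5 km/s = 231000 km/s
Propagation delay = 6184 / 231000 = 0.0268 s = 26.7706 ms
Processing delay = 3.9 ms
Total one-way latency = 30.6706 ms


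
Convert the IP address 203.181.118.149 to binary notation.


203 = 11001011
181 = 10110101
118 = 01110110
149 = 10010101
Binary: 11001011.10110101.01110110.10010101


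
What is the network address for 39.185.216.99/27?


IP:   00100111.10111001.11011000.01100011
Mask: 11111111.11111111.11111111.11100000
AND operation:
Net:  00100111.10111001.11011000.01100000
Network: 39.185.216.96/27


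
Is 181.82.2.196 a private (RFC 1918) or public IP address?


RFC 1918 private ranges:
  10.0.0.0/8 (10.0.0.0 - 10.255.255.255)
  172.16.0.0/12 (172.16.0.0 - 172.31.255.255)
  192.168.0.0/16 (192.168.0.0 - 192.168.255.255)
Public (not in any RFC 1918 range)


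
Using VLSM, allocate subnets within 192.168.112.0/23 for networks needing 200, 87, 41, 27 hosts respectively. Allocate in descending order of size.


200 hosts -> /24 (254 usable): 192.168.112.0/24
87 hosts -> /25 (126 usable): 192.168.113.0/25
41 hosts -> /26 (62 usable): 192.168.113.128/26
27 hosts -> /27 (30 usable): 192.168.113.192/27
Allocation: 192.168.112.0/24 (200 hosts, 254 usable); 192.168.113.0/25 (87 hosts, 126 usable); 192.168.113.128/26 (41 hosts, 62 usable); 192.168.113.192/27 (27 hosts, 30 usable)


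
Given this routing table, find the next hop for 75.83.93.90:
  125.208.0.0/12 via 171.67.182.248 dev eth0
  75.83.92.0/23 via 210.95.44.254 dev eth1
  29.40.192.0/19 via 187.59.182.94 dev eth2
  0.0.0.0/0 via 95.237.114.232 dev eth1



Longest prefix match for 75.83.93.90:
  /12 125.208.0.0: no
  /23 75.83.92.0: MATCH
  /19 29.40.192.0: no
  /0 0.0.0.0: MATCH
Selected: next-hop 210.95.44.254 via eth1 (matched /23)


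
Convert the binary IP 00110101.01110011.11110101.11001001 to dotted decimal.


00110101 = 53
01110011 = 115
11110101 = 245
11001001 = 201
IP: 53.115.245.201


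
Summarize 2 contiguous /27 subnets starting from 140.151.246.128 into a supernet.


Original prefix: /27
Number of subnets: 2 = 2^1
New prefix = 27 - 1 = 26
Supernet: 140.151.246.128/26


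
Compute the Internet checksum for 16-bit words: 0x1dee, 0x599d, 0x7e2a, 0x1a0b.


Sum all words (with carry folding):
+ 0x1dee = 0x1dee
+ 0x599d = 0x778b
+ 0x7e2a = 0xf5b5
+ 0x1a0b = 0x0fc1
One's complement: ~0x0fc1
Checksum = 0xf03e


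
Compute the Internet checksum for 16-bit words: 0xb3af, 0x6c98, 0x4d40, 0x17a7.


Sum all words (with carry folding):
+ 0xb3af = 0xb3af
+ 0x6c98 = 0x2048
+ 0x4d40 = 0x6d88
+ 0x17a7 = 0x852f
One's complement: ~0x852f
Checksum = 0x7ad0


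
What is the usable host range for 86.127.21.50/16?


Network: 86.127.0.0
Broadcast: 86.127.255.255
First usable = network + 1
Last usable = broadcast - 1
Range: 86.127.0.1 to 86.127.255.254


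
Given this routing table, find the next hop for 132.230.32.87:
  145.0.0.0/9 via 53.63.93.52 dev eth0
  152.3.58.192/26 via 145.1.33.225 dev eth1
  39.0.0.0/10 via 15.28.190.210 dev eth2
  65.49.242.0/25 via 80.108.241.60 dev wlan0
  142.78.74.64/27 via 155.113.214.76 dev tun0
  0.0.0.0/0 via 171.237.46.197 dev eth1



Longest prefix match for 132.230.32.87:
  /9 145.0.0.0: no
  /26 152.3.58.192: no
  /10 39.0.0.0: no
  /25 65.49.242.0: no
  /27 142.78.74.64: no
  /0 0.0.0.0: MATCH
Selected: next-hop 171.237.46.197 via eth1 (matched /0)


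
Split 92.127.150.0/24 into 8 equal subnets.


New prefix = 24 + 3 = 27
Each subnet has 32 addresses
  92.127.150.0/27
  92.127.150.32/27
  92.127.150.64/27
  92.127.150.96/27
  92.127.150.128/27
  92.127.150.160/27
  92.127.150.192/27
  92.127.150.224/27
Subnets: 92.127.150.0/27, 92.127.150.32/27, 92.127.150.64/27, 92.127.150.96/27, 92.127.150.128/27, 92.127.150.160/27, 92.127.150.192/27, 92.127.150.224/27


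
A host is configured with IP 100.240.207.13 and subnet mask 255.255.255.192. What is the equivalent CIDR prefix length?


Binary: 11111111.11111111.11111111.11000000
Count leading 1s
Prefix: /26


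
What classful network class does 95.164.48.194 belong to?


First octet: 95
Binary: 01011111
0xxxxxxx -> Class A (1-126)
Class A, default mask 255.0.0.0 (/8)


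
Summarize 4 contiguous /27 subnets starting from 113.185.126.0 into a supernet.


Original prefix: /27
Number of subnets: 4 = 2^2
New prefix = 27 - 2 = 25
Supernet: 113.185.126.0/25


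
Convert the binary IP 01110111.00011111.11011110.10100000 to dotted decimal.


01110111 = 119
00011111 = 31
11011110 = 222
10100000 = 160
IP: 119.31.222.160


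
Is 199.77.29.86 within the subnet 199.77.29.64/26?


Subnet network: 199.77.29.64
Test IP AND mask: 199.77.29.64
Yes, 199.77.29.86 is in 199.77.29.64/26


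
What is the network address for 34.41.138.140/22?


IP:   00100010.00101001.10001010.10001100
Mask: 11111111.11111111.11111100.00000000
AND operation:
Net:  00100010.00101001.10001000.00000000
Network: 34.41.136.0/22


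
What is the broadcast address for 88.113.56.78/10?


Network: 88.64.0.0/10
Host bits = 22
Set all host bits to 1:
Broadcast: 88.127.255.255


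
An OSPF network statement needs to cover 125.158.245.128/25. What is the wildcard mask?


Subnet mask: 255.255.255.128
Wildcard = 255.255.255.255 - subnet mask
255 - 255 = 0
255 - 255 = 0
255 - 255 = 0
255 - 128 = 127
Wildcard: 0.0.0.127


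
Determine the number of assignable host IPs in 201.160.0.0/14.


Host bits = 32 - 14 = 18
Total addresses = 2^18 = 262144
Usable = total - 2 (network and broadcast)
Usable hosts: 262142


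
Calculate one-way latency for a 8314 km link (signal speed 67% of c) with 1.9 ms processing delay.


Speed = 0.67 * 3e5 km/s = 201000 km/s
Propagation delay = 8314 / 201000 = 0.0414 s = 41.3632 ms
Processing delay = 1.9 ms
Total one-way latency = 43.2632 ms


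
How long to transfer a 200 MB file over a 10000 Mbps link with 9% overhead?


Effective throughput = 10000 * (1 - 9/100) = 9100 Mbps
File size in Mb = 200 * 8 = 1600 Mb
Time = 1600 / 9100
Time = 0.1758 seconds


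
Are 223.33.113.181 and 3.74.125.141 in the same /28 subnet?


Mask: 255.255.255.240
223.33.113.181 AND mask = 223.33.113.176
3.74.125.141 AND mask = 3.74.125.128
No, different subnets (223.33.113.176 vs 3.74.125.128)


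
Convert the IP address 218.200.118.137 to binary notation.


218 = 11011010
200 = 11001000
118 = 01110110
137 = 10001001
Binary: 11011010.11001000.01110110.10001001


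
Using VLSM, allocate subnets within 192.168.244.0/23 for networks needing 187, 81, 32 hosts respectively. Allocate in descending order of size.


187 hosts -> /24 (254 usable): 192.168.244.0/24
81 hosts -> /25 (126 usable): 192.168.245.0/25
32 hosts -> /26 (62 usable): 192.168.245.128/26
Allocation: 192.168.244.0/24 (187 hosts, 254 usable); 192.168.245.0/25 (81 hosts, 126 usable); 192.168.245.128/26 (32 hosts, 62 usable)


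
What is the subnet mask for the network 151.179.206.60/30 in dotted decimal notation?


/30 means 30 network bits, 2 host bits
Binary: 11111111111111111111111111111100
Mask: 255.255.255.252


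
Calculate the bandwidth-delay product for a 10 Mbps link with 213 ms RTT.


BDP = bandwidth * RTT
= 10 Mbps * 213 ms
= 10 * 1e6 * 213 / 1000 bits
= 2130000 bits
= 266250 bytes
= 260.0098 KB
BDP = 2130000 bits (266250 bytes)


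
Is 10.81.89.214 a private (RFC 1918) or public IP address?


RFC 1918 private ranges:
  10.0.0.0/8 (10.0.0.0 - 10.255.255.255)
  172.16.0.0/12 (172.16.0.0 - 172.31.255.255)
  192.168.0.0/16 (192.168.0.0 - 192.168.255.255)
Private (in 10.0.0.0/8)


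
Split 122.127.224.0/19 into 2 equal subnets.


New prefix = 19 + 1 = 20
Each subnet has 4096 addresses
  122.127.224.0/20
  122.127.240.0/20
Subnets: 122.127.224.0/20, 122.127.240.0/20


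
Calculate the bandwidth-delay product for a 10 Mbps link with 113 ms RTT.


BDP = bandwidth * RTT
= 10 Mbps * 113 ms
= 10 * 1e6 * 113 / 1000 bits
= 1130000 bits
= 141250 bytes
= 137.9395 KB
BDP = 1130000 bits (141250 bytes)


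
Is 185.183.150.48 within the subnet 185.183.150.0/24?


Subnet network: 185.183.150.0
Test IP AND mask: 185.183.150.0
Yes, 185.183.150.48 is in 185.183.150.0/24


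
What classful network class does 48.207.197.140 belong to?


First octet: 48
Binary: 00110000
0xxxxxxx -> Class A (1-126)
Class A, default mask 255.0.0.0 (/8)


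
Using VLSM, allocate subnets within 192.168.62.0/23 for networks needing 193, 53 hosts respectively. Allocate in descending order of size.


193 hosts -> /24 (254 usable): 192.168.62.0/24
53 hosts -> /26 (62 usable): 192.168.63.0/26
Allocation: 192.168.62.0/24 (193 hosts, 254 usable); 192.168.63.0/26 (53 hosts, 62 usable)


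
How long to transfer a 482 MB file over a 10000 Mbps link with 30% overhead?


Effective throughput = 10000 * (1 - 30/100) = 7000 Mbps
File size in Mb = 482 * 8 = 3856 Mb
Time = 3856 / 7000
Time = 0.5509 seconds


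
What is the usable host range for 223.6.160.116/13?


Network: 223.0.0.0
Broadcast: 223.7.255.255
First usable = network + 1
Last usable = broadcast - 1
Range: 223.0.0.1 to 223.7.255.254


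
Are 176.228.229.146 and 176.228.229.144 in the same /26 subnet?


Mask: 255.255.255.192
176.228.229.146 AND mask = 176.228.229.128
176.228.229.144 AND mask = 176.228.229.128
Yes, same subnet (176.228.229.128)


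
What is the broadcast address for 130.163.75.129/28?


Network: 130.163.75.128/28
Host bits = 4
Set all host bits to 1:
Broadcast: 130.163.75.143


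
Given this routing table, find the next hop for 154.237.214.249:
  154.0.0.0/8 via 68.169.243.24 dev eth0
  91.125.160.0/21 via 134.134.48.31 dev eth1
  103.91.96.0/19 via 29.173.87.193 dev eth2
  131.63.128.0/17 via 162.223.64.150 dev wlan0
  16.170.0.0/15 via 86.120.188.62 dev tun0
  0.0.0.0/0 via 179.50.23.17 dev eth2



Longest prefix match for 154.237.214.249:
  /8 154.0.0.0: MATCH
  /21 91.125.160.0: no
  /19 103.91.96.0: no
  /17 131.63.128.0: no
  /15 16.170.0.0: no
  /0 0.0.0.0: MATCH
Selected: next-hop 68.169.243.24 via eth0 (matched /8)


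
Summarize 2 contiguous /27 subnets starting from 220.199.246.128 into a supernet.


Original prefix: /27
Number of subnets: 2 = 2^1
New prefix = 27 - 1 = 26
Supernet: 220.199.246.128/26


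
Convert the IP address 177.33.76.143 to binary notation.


177 = 10110001
33 = 00100001
76 = 01001100
143 = 10001111
Binary: 10110001.00100001.01001100.10001111


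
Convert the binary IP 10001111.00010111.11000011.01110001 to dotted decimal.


10001111 = 143
00010111 = 23
11000011 = 195
01110001 = 113
IP: 143.23.195.113


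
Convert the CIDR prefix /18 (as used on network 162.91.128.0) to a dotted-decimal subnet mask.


/18 means 18 network bits, 14 host bits
Binary: 11111111111111111100000000000000
Mask: 255.255.192.0


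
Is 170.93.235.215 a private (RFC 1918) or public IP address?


RFC 1918 private ranges:
  10.0.0.0/8 (10.0.0.0 - 10.255.255.255)
  172.16.0.0/12 (172.16.0.0 - 172.31.255.255)
  192.168.0.0/16 (192.168.0.0 - 192.168.255.255)
Public (not in any RFC 1918 range)


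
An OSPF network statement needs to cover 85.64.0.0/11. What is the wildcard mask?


Subnet mask: 255.224.0.0
Wildcard = 255.255.255.255 - subnet mask
255 - 255 = 0
255 - 224 = 31
255 - 0 = 255
255 - 0 = 255
Wildcard: 0.31.255.255


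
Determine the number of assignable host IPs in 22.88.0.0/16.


Host bits = 32 - 16 = 16
Total addresses = 2^16 = 65536
Usable = total - 2 (network and broadcast)
Usable hosts: 65534


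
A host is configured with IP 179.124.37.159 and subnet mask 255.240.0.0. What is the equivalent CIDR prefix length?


Binary: 11111111.11110000.00000000.00000000
Count leading 1s
Prefix: /12


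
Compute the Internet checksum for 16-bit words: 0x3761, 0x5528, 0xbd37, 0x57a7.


Sum all words (with carry folding):
+ 0x3761 = 0x3761
+ 0x5528 = 0x8c89
+ 0xbd37 = 0x49c1
+ 0x57a7 = 0xa168
One's complement: ~0xa168
Checksum = 0x5e97


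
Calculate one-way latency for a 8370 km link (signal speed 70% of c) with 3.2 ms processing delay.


Speed = 0.7 * 3e5 km/s = 210000 km/s
Propagation delay = 8370 / 210000 = 0.0399 s = 39.8571 ms
Processing delay = 3.2 ms
Total one-way latency = 43.0571 ms


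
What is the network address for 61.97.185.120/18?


IP:   00111101.01100001.10111001.01111000
Mask: 11111111.11111111.11000000.00000000
AND operation:
Net:  00111101.01100001.10000000.00000000
Network: 61.97.128.0/18


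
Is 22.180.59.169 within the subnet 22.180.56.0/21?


Subnet network: 22.180.56.0
Test IP AND mask: 22.180.56.0
Yes, 22.180.59.169 is in 22.180.56.0/21


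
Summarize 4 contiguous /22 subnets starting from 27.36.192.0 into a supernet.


Original prefix: /22
Number of subnets: 4 = 2^2
New prefix = 22 - 2 = 20
Supernet: 27.36.192.0/20


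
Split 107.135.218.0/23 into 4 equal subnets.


New prefix = 23 + 2 = 25
Each subnet has 128 addresses
  107.135.218.0/25
  107.135.218.128/25
  107.135.219.0/25
  107.135.219.128/25
Subnets: 107.135.218.0/25, 107.135.218.128/25, 107.135.219.0/25, 107.135.219.128/25


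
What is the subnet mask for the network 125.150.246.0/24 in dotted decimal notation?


/24 means 24 network bits, 8 host bits
Binary: 11111111111111111111111100000000
Mask: 255.255.255.0


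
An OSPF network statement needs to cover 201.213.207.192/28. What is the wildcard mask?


Subnet mask: 255.255.255.240
Wildcard = 255.255.255.255 - subnet mask
255 - 255 = 0
255 - 255 = 0
255 - 255 = 0
255 - 240 = 15
Wildcard: 0.0.0.15


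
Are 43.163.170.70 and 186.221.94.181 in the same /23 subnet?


Mask: 255.255.254.0
43.163.170.70 AND mask = 43.163.170.0
186.221.94.181 AND mask = 186.221.94.0
No, different subnets (43.163.170.0 vs 186.221.94.0)


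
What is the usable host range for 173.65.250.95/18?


Network: 173.65.192.0
Broadcast: 173.65.255.255
First usable = network + 1
Last usable = broadcast - 1
Range: 173.65.192.1 to 173.65.255.254


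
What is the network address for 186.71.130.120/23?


IP:   10111010.01000111.10000010.01111000
Mask: 11111111.11111111.11111110.00000000
AND operation:
Net:  10111010.01000111.10000010.00000000
Network: 186.71.130.0/23


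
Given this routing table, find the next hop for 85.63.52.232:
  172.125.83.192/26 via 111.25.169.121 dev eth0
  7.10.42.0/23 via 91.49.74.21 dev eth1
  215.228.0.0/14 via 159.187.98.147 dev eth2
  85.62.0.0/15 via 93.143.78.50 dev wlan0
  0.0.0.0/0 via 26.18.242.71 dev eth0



Longest prefix match for 85.63.52.232:
  /26 172.125.83.192: no
  /23 7.10.42.0: no
  /14 215.228.0.0: no
  /15 85.62.0.0: MATCH
  /0 0.0.0.0: MATCH
Selected: next-hop 93.143.78.50 via wlan0 (matched /15)


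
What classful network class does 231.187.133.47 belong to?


First octet: 231
Binary: 11100111
1110xxxx -> Class D (224-239)
Class D (multicast), default mask N/A


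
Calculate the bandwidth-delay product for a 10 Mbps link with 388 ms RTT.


BDP = bandwidth * RTT
= 10 Mbps * 388 ms
= 10 * 1e6 * 388 / 1000 bits
= 3880000 bits
= 485000 bytes
= 473.6328 KB
BDP = 3880000 bits (485000 bytes)


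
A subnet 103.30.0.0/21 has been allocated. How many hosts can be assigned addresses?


Host bits = 32 - 21 = 11
Total addresses = 2^11 = 2048
Usable = total - 2 (network and broadcast)
Usable hosts: 2046


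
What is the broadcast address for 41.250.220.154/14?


Network: 41.248.0.0/14
Host bits = 18
Set all host bits to 1:
Broadcast: 41.251.255.255


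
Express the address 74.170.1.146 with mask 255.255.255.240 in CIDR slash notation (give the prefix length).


Binary: 11111111.11111111.11111111.11110000
Count leading 1s
Prefix: /28


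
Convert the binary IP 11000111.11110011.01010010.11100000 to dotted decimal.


11000111 = 199
11110011 = 243
01010010 = 82
11100000 = 224
IP: 199.243.82.224


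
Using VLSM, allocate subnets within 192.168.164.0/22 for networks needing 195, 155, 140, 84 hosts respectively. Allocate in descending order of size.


195 hosts -> /24 (254 usable): 192.168.164.0/24
155 hosts -> /24 (254 usable): 192.168.165.0/24
140 hosts -> /24 (254 usable): 192.168.166.0/24
84 hosts -> /25 (126 usable): 192.168.167.0/25
Allocation: 192.168.164.0/24 (195 hosts, 254 usable); 192.168.165.0/24 (155 hosts, 254 usable); 192.168.166.0/24 (140 hosts, 254 usable); 192.168.167.0/25 (84 hosts, 126 usable)


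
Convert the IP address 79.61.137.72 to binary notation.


79 = 01001111
61 = 00111101
137 = 10001001
72 = 01001000
Binary: 01001111.00111101.10001001.01001000


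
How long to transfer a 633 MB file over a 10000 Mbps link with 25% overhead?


Effective throughput = 10000 * (1 - 25/100) = 7500 Mbps
File size in Mb = 633 * 8 = 5064 Mb
Time = 5064 / 7500
Time = 0.6752 seconds


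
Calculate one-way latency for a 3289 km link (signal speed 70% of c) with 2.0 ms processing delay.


Speed = 0.7 * 3e5 km/s = 210000 km/s
Propagation delay = 3289 / 210000 = 0.0157 s = 15.6619 ms
Processing delay = 2.0 ms
Total one-way latency = 17.6619 ms


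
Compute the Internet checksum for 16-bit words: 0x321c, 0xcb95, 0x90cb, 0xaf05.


Sum all words (with carry folding):
+ 0x321c = 0x321c
+ 0xcb95 = 0xfdb1
+ 0x90cb = 0x8e7d
+ 0xaf05 = 0x3d83
One's complement: ~0x3d83
Checksum = 0xc27c


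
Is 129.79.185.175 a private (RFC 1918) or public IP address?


RFC 1918 private ranges:
  10.0.0.0/8 (10.0.0.0 - 10.255.255.255)
  172.16.0.0/12 (172.16.0.0 - 172.31.255.255)
  192.168.0.0/16 (192.168.0.0 - 192.168.255.255)
Public (not in any RFC 1918 range)


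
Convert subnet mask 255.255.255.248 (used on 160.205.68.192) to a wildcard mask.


Subnet mask: 255.255.255.248
Wildcard = 255.255.255.255 - subnet mask
255 - 255 = 0
255 - 255 = 0
255 - 255 = 0
255 - 248 = 7
Wildcard: 0.0.0.7


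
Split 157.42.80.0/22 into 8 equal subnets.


New prefix = 22 + 3 = 25
Each subnet has 128 addresses
  157.42.80.0/25
  157.42.80.128/25
  157.42.81.0/25
  157.42.81.128/25
  157.42.82.0/25
  157.42.82.128/25
  157.42.83.0/25
  157.42.83.128/25
Subnets: 157.42.80.0/25, 157.42.80.128/25, 157.42.81.0/25, 157.42.81.128/25, 157.42.82.0/25, 157.42.82.128/25, 157.42.83.0/25, 157.42.83.128/25


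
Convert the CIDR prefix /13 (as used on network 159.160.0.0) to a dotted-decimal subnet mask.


/13 means 13 network bits, 19 host bits
Binary: 11111111111110000000000000000000
Mask: 255.248.0.0


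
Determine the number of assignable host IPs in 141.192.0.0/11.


Host bits = 32 - 11 = 21
Total addresses = 2^21 = 2097152
Usable = total - 2 (network and broadcast)
Usable hosts: 2097150


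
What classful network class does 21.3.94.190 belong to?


First octet: 21
Binary: 00010101
0xxxxxxx -> Class A (1-126)
Class A, default mask 255.0.0.0 (/8)


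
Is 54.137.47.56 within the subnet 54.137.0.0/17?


Subnet network: 54.137.0.0
Test IP AND mask: 54.137.0.0
Yes, 54.137.47.56 is in 54.137.0.0/17


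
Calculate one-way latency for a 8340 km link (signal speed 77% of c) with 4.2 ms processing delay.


Speed = 0.77 * 3e5 km/s = 231000 km/s
Propagation delay = 8340 / 231000 = 0.0361 s = 36.1039 ms
Processing delay = 4.2 ms
Total one-way latency = 40.3039 ms


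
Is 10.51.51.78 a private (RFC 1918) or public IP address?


RFC 1918 private ranges:
  10.0.0.0/8 (10.0.0.0 - 10.255.255.255)
  172.16.0.0/12 (172.16.0.0 - 172.31.255.255)
  192.168.0.0/16 (192.168.0.0 - 192.168.255.255)
Private (in 10.0.0.0/8)


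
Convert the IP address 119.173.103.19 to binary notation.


119 = 01110111
173 = 10101101
103 = 01100111
19 = 00010011
Binary: 01110111.10101101.01100111.00010011


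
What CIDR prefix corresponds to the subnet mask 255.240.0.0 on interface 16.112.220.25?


Binary: 11111111.11110000.00000000.00000000
Count leading 1s
Prefix: /12


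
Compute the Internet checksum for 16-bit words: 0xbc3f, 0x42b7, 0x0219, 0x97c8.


Sum all words (with carry folding):
+ 0xbc3f = 0xbc3f
+ 0x42b7 = 0xfef6
+ 0x0219 = 0x0110
+ 0x97c8 = 0x98d8
One's complement: ~0x98d8
Checksum = 0x6727


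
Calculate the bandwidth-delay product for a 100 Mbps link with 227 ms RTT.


BDP = bandwidth * RTT
= 100 Mbps * 227 ms
= 100 * 1e6 * 227 / 1000 bits
= 22700000 bits
= 2837500 bytes
= 2770.9961 KB
BDP = 22700000 bits (2837500 bytes)


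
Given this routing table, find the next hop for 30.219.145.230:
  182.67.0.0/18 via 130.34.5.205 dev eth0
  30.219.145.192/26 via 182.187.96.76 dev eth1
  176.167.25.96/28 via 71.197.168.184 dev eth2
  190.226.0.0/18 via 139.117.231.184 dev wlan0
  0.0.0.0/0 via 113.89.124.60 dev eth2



Longest prefix match for 30.219.145.230:
  /18 182.67.0.0: no
  /26 30.219.145.192: MATCH
  /28 176.167.25.96: no
  /18 190.226.0.0: no
  /0 0.0.0.0: MATCH
Selected: next-hop 182.187.96.76 via eth1 (matched /26)


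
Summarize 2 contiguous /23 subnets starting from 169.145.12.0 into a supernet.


Original prefix: /23
Number of subnets: 2 = 2^1
New prefix = 23 - 1 = 22
Supernet: 169.145.12.0/22


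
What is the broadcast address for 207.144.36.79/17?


Network: 207.144.0.0/17
Host bits = 15
Set all host bits to 1:
Broadcast: 207.144.127.255


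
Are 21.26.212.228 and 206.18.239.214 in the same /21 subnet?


Mask: 255.255.248.0
21.26.212.228 AND mask = 21.26.208.0
206.18.239.214 AND mask = 206.18.232.0
No, different subnets (21.26.208.0 vs 206.18.232.0)


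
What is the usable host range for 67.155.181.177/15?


Network: 67.154.0.0
Broadcast: 67.155.255.255
First usable = network + 1
Last usable = broadcast - 1
Range: 67.154.0.1 to 67.155.255.254


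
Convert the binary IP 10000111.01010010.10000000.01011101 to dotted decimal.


10000111 = 135
01010010 = 82
10000000 = 128
01011101 = 93
IP: 135.82.128.93


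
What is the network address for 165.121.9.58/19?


IP:   10100101.01111001.00001001.00111010
Mask: 11111111.11111111.11100000.00000000
AND operation:
Net:  10100101.01111001.00000000.00000000
Network: 165.121.0.0/19


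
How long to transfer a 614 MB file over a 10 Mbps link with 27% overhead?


Effective throughput = 10 * (1 - 27/100) = 7.3 Mbps
File size in Mb = 614 * 8 = 4912 Mb
Time = 4912 / 7.3
Time = 672.8767 seconds


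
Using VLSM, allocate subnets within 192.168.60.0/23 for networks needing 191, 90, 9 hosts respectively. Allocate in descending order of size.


191 hosts -> /24 (254 usable): 192.168.60.0/24
90 hosts -> /25 (126 usable): 192.168.61.0/25
9 hosts -> /28 (14 usable): 192.168.61.128/28
Allocation: 192.168.60.0/24 (191 hosts, 254 usable); 192.168.61.0/25 (90 hosts, 126 usable); 192.168.61.128/28 (9 hosts, 14 usable)


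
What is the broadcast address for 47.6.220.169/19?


Network: 47.6.192.0/19
Host bits = 13
Set all host bits to 1:
Broadcast: 47.6.223.255


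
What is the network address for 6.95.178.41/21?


IP:   00000110.01011111.10110010.00101001
Mask: 11111111.11111111.11111000.00000000
AND operation:
Net:  00000110.01011111.10110000.00000000
Network: 6.95.176.0/21


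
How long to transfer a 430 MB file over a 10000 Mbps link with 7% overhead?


Effective throughput = 10000 * (1 - 7/100) = 9300 Mbps
File size in Mb = 430 * 8 = 3440 Mb
Time = 3440 / 9300
Time = 0.3699 seconds


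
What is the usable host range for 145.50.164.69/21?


Network: 145.50.160.0
Broadcast: 145.50.167.255
First usable = network + 1
Last usable = broadcast - 1
Range: 145.50.160.1 to 145.50.167.254


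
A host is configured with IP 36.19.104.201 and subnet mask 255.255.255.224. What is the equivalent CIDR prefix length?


Binary: 11111111.11111111.11111111.11100000
Count leading 1s
Prefix: /27


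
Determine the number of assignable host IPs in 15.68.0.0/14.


Host bits = 32 - 14 = 18
Total addresses = 2^18 = 262144
Usable = total - 2 (network and broadcast)
Usable hosts: 262142


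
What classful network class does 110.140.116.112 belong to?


First octet: 110
Binary: 01101110
0xxxxxxx -> Class A (1-126)
Class A, default mask 255.0.0.0 (/8)


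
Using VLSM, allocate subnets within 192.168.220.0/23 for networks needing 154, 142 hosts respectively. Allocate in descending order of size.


154 hosts -> /24 (254 usable): 192.168.220.0/24
142 hosts -> /24 (254 usable): 192.168.221.0/24
Allocation: 192.168.220.0/24 (154 hosts, 254 usable); 192.168.221.0/24 (142 hosts, 254 usable)


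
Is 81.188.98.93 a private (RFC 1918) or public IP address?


RFC 1918 private ranges:
  10.0.0.0/8 (10.0.0.0 - 10.255.255.255)
  172.16.0.0/12 (172.16.0.0 - 172.31.255.255)
  192.168.0.0/16 (192.168.0.0 - 192.168.255.255)
Public (not in any RFC 1918 range)


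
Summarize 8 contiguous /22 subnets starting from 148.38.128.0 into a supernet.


Original prefix: /22
Number of subnets: 8 = 2^3
New prefix = 22 - 3 = 19
Supernet: 148.38.128.0/19


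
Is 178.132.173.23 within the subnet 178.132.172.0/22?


Subnet network: 178.132.172.0
Test IP AND mask: 178.132.172.0
Yes, 178.132.173.23 is in 178.132.172.0/22


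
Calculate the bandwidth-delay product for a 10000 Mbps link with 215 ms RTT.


BDP = bandwidth * RTT
= 10000 Mbps * 215 ms
= 10000 * 1e6 * 215 / 1000 bits
= 2150000000 bits
= 268750000 bytes
= 262451.1719 KB
BDP = 2150000000 bits (268750000 bytes)


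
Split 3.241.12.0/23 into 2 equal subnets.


New prefix = 23 + 1 = 24
Each subnet has 256 addresses
  3.241.12.0/24
  3.241.13.0/24
Subnets: 3.241.12.0/24, 3.241.13.0/24


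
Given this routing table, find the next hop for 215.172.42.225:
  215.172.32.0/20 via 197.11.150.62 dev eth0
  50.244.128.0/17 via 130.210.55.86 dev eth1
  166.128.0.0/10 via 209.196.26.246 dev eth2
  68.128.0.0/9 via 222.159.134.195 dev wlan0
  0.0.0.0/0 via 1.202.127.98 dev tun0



Longest prefix match for 215.172.42.225:
  /20 215.172.32.0: MATCH
  /17 50.244.128.0: no
  /10 166.128.0.0: no
  /9 68.128.0.0: no
  /0 0.0.0.0: MATCH
Selected: next-hop 197.11.150.62 via eth0 (matched /20)


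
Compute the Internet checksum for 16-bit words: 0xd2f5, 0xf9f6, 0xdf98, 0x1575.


Sum all words (with carry folding):
+ 0xd2f5 = 0xd2f5
+ 0xf9f6 = 0xccec
+ 0xdf98 = 0xac85
+ 0x1575 = 0xc1fa
One's complement: ~0xc1fa
Checksum = 0x3e05


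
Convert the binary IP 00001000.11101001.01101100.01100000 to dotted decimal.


00001000 = 8
11101001 = 233
01101100 = 108
01100000 = 96
IP: 8.233.108.96


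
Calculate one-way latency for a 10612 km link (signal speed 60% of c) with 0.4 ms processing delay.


Speed = 0.6 * 3e5 km/s = 180000 km/s
Propagation delay = 10612 / 180000 = 0.059 s = 58.9556 ms
Processing delay = 0.4 ms
Total one-way latency = 59.3556 ms


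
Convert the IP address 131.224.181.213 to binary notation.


131 = 10000011
224 = 11100000
181 = 10110101
213 = 11010101
Binary: 10000011.11100000.10110101.11010101


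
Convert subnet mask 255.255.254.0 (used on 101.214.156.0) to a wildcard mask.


Subnet mask: 255.255.254.0
Wildcard = 255.255.255.255 - subnet mask
255 - 255 = 0
255 - 255 = 0
255 - 254 = 1
255 - 0 = 255
Wildcard: 0.0.1.255
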